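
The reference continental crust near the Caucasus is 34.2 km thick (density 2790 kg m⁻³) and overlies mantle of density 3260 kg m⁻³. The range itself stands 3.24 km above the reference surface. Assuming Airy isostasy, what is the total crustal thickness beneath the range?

Root depth r = h ρ_c / (ρ_m − ρ_c) = 3.24 km × 2790 / 470 = 19.23 km.
Total thickness = T + h + r = 34.2 km + 3.24 km + 19.23 km = 56.7 km.

56.7 km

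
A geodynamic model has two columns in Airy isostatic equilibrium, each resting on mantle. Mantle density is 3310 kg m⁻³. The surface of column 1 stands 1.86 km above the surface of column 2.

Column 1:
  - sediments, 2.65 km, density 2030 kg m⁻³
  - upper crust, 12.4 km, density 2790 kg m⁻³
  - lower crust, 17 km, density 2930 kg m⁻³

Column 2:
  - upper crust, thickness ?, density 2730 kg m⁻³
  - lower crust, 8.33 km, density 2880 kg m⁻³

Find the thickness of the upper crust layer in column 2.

11.3 km

Take the compensation level at the base of the deeper column (depth z_c below the surface of column 1) and equate Σ ρ_i t_i down to z_c; mantle fills any gap and the z_c terms cancel.
Column 1: 2.65×2030 + 12.4×2790 + 17×2930 + (z_c − 32.05)×3310
Column 2: 1.86×0 + x×2730 + 8.33×2880 + (z_c − 1.86 − 8.33 − x)×3310
The z_c×3310 term appears on both sides and cancels. Collect the known terms of each column as K = Σ(ρt)_known − 3310 × (depth of known layers): K_1 = 89785.5 − 3310×32.05 = −16300; K_2 = 23990.4 − 3310×(1.86 + 8.33) = −9738.5.
Balance: K_1 = K_2 − x×(3310 − 2730), so x = (K_2 − K_1)/(3310 − 2730) = 6561.5/580 = 11.3 km.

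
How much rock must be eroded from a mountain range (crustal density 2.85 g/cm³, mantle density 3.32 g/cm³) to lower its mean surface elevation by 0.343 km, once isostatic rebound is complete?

Net drop Δ = e − u = e − e ρ_c/ρ_m = e (ρ_m − ρ_c)/ρ_m.
e = Δ ρ_m/(ρ_m − ρ_c) = 0.343 km × 3.32/0.47 = 2.42 km.

2.42 km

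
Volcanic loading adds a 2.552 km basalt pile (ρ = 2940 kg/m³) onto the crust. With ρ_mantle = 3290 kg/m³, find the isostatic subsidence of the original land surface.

Subaerial loading: s = t ρ_load / ρ_m.
s = 2.552 km × 2940/3290 = 2.28 km.

2.28 km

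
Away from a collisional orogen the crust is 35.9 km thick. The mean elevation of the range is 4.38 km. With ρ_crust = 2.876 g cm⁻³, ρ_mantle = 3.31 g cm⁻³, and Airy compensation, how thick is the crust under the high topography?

Root depth r = h ρ_c / (ρ_m − ρ_c) = 4.38 km × 2.876 / 0.434 = 29.03 km.
Total thickness = T + h + r = 35.9 km + 4.38 km + 29.03 km = 69.3 km.

69.3 km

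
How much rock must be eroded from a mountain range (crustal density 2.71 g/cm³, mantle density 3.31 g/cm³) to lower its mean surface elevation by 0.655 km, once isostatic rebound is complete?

Net drop Δ = e − u = e − e ρ_c/ρ_m = e (ρ_m − ρ_c)/ρ_m.
e = Δ ρ_m/(ρ_m − ρ_c) = 0.655 km × 3.31/0.6 = 3.61 km.

3.61 km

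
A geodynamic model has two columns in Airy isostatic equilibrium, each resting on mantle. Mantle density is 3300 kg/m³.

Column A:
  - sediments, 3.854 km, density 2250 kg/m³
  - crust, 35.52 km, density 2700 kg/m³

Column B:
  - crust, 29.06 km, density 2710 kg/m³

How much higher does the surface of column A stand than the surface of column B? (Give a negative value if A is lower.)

For any compensation level in the mantle, the mantle terms cancel and isostasy reduces to e = (Σt_A − Σt_B) − (Σ(ρt)_A − Σ(ρt)_B) / ρ_m.
Σt_A = 39.374 km; Σt_B = 29.06 km; Σ(ρt)_A = 104575.5; Σ(ρt)_B = 78752.6 (in km·kg/m³).
e = (39.374 − 29.06) − (104575.5 − 78752.6) / 3300 = 2.49 km.

2.49 km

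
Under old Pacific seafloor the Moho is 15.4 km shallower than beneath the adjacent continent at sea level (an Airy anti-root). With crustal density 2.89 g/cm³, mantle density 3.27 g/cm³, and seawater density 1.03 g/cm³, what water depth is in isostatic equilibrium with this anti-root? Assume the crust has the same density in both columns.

3.15 km

Replacing a thickness d of crust by seawater at the top must be balanced by replacing crust with mantle at the base: d (ρ_c − ρ_w) = a (ρ_m − ρ_c).
d = a (ρ_m − ρ_c)/(ρ_c − ρ_w) = 15.4 km × 0.38/1.86 = 3.15 km.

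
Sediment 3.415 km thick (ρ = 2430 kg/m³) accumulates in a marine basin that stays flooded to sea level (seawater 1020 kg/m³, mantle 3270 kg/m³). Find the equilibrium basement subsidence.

Submarine loading: the sediment displaces seawater, and the subsidence is in turn flooded, so s (ρ_m − ρ_w) = t (ρ_sed − ρ_w).
s = 3.415 km × (2430 − 1020) / (3270 − 1020) = 2.14 km.

2.14 km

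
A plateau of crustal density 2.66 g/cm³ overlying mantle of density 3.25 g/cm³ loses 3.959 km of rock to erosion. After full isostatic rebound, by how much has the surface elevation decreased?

0.719 km

Rebound u = e ρ_c/ρ_m = 3.959 km × 2.66/3.25 = 3.24 km.
Net surface drop = e − u = 3.959 km − 3.24 km = e (ρ_m − ρ_c)/ρ_m = 0.719 km.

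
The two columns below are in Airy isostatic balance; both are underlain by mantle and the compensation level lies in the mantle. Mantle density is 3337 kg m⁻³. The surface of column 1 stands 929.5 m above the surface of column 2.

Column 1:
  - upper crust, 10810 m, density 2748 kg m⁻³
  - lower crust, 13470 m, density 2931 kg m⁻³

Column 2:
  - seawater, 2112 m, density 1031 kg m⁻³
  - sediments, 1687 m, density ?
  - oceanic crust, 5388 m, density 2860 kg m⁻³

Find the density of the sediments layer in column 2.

Take the compensation level at the base of the deeper column (depth z_c below the surface of column 1) and equate Σ ρ_i t_i down to z_c; mantle fills any gap and the z_c terms cancel.
Column 1: 10810×2748 + 13470×2931 + (z_c − 24280)×3337
Column 2: 929.5×0 + 2112×1031 + 1687×ρ + 5388×2860 + (z_c − 929.5 − 9187)×3337
The z_c×3337 term appears on both sides and cancels. Collect the known terms of each column as K = Σ(ρt)_known − 3337 × (depth of known layers): K_1 = 69186450 − 3337×24280 = −11835910; K_2 = 17587152 − 3337×(929.5 + 9187) = −16171608.5.
Balance: K_1 = K_2 + 1687×ρ, so ρ = (K_1 − K_2)/1687 = 4335700/1687 = 2570 kg m⁻³.

2570 kg m⁻³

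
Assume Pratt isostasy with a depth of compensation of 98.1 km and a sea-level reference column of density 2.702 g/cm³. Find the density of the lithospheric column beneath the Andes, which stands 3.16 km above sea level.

2.62 g/cm³

Pratt balance: ρ_ref D = ρ (D + h).
ρ = ρ_ref D/(D + h) = 2.702 × 98.1 km/(98.1 km + 3.16 km) = 2.62 g/cm³.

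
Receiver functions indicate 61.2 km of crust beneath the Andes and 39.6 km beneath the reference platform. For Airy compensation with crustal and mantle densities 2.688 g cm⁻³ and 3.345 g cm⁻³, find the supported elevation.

Excess crust Δ = 61.2 km − 39.6 km = 21.6 km, split between elevation h and root r with h + r = Δ.
Airy balance ρ_c h = (ρ_m − ρ_c) r gives r = h ρ_c/(ρ_m − ρ_c), so h (1 + ρ_c/(ρ_m − ρ_c)) = Δ, i.e. h = Δ (ρ_m − ρ_c)/ρ_m.
h = 21.6 km × 0.657/3.345 = 4.24 km.

4.24 km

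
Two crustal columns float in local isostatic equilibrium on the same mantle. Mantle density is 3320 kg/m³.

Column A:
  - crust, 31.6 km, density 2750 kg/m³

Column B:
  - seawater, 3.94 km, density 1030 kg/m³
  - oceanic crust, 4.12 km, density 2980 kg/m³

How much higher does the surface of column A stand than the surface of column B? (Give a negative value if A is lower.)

For any compensation level in the mantle, the mantle terms cancel and isostasy reduces to e = (Σt_A − Σt_B) − (Σ(ρt)_A − Σ(ρt)_B) / ρ_m.
Σt_A = 31.6 km; Σt_B = 8.06 km; Σ(ρt)_A = 86900; Σ(ρt)_B = 16335.8 (in km·kg/m³).
e = (31.6 − 8.06) − (86900 − 16335.8) / 3320 = 2.29 km.

2.29 km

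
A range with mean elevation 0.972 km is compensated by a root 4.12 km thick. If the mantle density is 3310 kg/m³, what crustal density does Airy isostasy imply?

ρ_c h = (ρ_m − ρ_c) r → ρ_c (h + r) = ρ_m r → ρ_c = ρ_m r / (h + r).
ρ_c = 3310 × 4.12 km / (0.972 km + 4.12 km) = 2680 kg/m³.

2680 kg/m³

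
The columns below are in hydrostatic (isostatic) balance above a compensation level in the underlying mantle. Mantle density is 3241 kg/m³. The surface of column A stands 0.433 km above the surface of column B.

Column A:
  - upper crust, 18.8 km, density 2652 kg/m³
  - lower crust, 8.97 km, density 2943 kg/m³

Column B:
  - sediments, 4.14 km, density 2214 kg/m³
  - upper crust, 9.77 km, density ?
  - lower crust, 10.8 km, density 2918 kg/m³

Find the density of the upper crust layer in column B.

2770 kg/m³

Take the compensation level at the base of the deeper column (depth z_c below the surface of column A) and equate Σ ρ_i t_i down to z_c; mantle fills any gap and the z_c terms cancel.
Column A: 18.8×2652 + 8.97×2943 + (z_c − 27.77)×3241
Column B: 0.433×0 + 4.14×2214 + 9.77×ρ + 10.8×2918 + (z_c − 0.433 − 24.71)×3241
The z_c×3241 term appears on both sides and cancels. Collect the known terms of each column as K = Σ(ρt)_known − 3241 × (depth of known layers): K_A = 76256.31 − 3241×27.77 = −13746.26; K_B = 40680.36 − 3241×(0.433 + 24.71) = −40808.103.
Balance: K_A = K_B + 9.77×ρ, so ρ = (K_A − K_B)/9.77 = 27061.8/9.77 = 2770 kg/m³.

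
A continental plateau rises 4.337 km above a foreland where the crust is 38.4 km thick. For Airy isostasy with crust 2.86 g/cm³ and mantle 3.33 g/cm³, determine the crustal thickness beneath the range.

69.1 km

Root depth r = h ρ_c / (ρ_m − ρ_c) = 4.337 km × 2.86 / 0.47 = 26.39 km.
Total thickness = T + h + r = 38.4 km + 4.337 km + 26.39 km = 69.1 km.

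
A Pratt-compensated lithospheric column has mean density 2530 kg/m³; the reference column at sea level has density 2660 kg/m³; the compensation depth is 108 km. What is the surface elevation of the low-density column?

5.55 km

ρ_ref D = ρ (D + h) → h = D (ρ_ref − ρ)/ρ.
h = 108 km × (2660 − 2530)/2530 = 5.55 km.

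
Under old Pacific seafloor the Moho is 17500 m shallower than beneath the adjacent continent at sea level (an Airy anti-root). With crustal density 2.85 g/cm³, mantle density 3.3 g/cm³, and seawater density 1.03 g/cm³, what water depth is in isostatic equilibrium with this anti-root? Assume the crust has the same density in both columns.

Replacing a thickness d of crust by seawater at the top must be balanced by replacing crust with mantle at the base: d (ρ_c − ρ_w) = a (ρ_m − ρ_c).
d = a (ρ_m − ρ_c)/(ρ_c − ρ_w) = 17500 m × 0.45/1.82 = 4330 m.

4330 m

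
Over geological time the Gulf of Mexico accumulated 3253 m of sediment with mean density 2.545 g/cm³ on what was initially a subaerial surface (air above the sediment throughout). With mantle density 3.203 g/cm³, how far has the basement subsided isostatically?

2580 m

Subaerial load: s = t ρ_sed / ρ_m = 3253 m × 2.545/3.203 = 2580 m.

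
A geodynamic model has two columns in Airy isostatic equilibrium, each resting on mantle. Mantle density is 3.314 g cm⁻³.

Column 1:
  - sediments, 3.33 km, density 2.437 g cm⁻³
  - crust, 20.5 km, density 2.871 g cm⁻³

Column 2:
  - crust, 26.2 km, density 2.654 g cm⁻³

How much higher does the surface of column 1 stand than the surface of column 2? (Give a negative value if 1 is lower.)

−1.6 km

For any compensation level in the mantle, the mantle terms cancel and isostasy reduces to e = (Σt_1 − Σt_2) − (Σ(ρt)_1 − Σ(ρt)_2) / ρ_m.
Σt_1 = 23.83 km; Σt_2 = 26.2 km; Σ(ρt)_1 = 66.97071; Σ(ρt)_2 = 69.5348 (in km·g cm⁻³).
e = (23.83 − 26.2) − (66.97071 − 69.5348) / 3.314 = −1.6 km.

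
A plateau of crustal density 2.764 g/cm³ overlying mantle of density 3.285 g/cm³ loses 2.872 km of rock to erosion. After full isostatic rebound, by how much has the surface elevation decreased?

0.455 km

Rebound u = e ρ_c/ρ_m = 2.872 km × 2.764/3.285 = 2.417 km.
Net surface drop = e − u = 2.872 km − 2.417 km = e (ρ_m − ρ_c)/ρ_m = 0.455 km.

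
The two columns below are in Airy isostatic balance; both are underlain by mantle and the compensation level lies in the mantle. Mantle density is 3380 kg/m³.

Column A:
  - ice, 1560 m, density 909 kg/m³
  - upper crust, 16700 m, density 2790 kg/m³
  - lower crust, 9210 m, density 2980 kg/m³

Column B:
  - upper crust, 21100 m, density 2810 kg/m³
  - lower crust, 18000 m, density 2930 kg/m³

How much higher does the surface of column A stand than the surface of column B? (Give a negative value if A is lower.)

−809 m

For any compensation level in the mantle, the mantle terms cancel and isostasy reduces to e = (Σt_A − Σt_B) − (Σ(ρt)_A − Σ(ρt)_B) / ρ_m.
Σt_A = 27470 m; Σt_B = 39100 m; Σ(ρt)_A = 75456840; Σ(ρt)_B = 112031000 (in m·kg/m³).
e = (27470 − 39100) − (75456840 − 112031000) / 3380 = −809 m.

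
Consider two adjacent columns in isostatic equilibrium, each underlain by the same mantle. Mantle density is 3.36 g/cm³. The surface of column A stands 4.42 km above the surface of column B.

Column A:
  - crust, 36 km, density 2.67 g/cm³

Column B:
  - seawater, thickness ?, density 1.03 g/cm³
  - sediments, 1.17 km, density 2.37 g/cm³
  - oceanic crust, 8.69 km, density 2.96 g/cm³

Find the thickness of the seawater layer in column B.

2.3 km

Take the compensation level at the base of the deeper column (depth z_c below the surface of column A) and equate Σ ρ_i t_i down to z_c; mantle fills any gap and the z_c terms cancel.
Column A: 36×2.67 + (z_c − 36)×3.36
Column B: 4.42×0 + x×1.03 + 1.17×2.37 + 8.69×2.96 + (z_c − 4.42 − 9.86 − x)×3.36
The z_c×3.36 term appears on both sides and cancels. Collect the known terms of each column as K = Σ(ρt)_known − 3.36 × (depth of known layers): K_A = 96.12 − 3.36×36 = −24.84; K_B = 28.4953 − 3.36×(4.42 + 9.86) = −19.4855.
Balance: K_A = K_B − x×(3.36 − 1.03), so x = (K_B − K_A)/(3.36 − 1.03) = 5.3545/2.33 = 2.3 km.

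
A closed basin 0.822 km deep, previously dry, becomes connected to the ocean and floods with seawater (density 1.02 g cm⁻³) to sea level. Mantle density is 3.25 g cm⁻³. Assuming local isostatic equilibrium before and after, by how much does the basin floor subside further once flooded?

0.376 km

After flooding the water column is d + s deep. Its weight must equal the weight of mantle displaced by the extra subsidence s: (d + s) ρ_w = s ρ_m.
s = d ρ_w / (ρ_m − ρ_w) = 0.822 km × 1.02/(3.25 − 1.02) = 0.376 km.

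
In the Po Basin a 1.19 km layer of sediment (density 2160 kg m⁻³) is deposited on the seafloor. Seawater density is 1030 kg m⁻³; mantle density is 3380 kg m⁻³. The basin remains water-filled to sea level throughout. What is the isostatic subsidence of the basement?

Submarine loading: the sediment displaces seawater, and the subsidence is in turn flooded, so s (ρ_m − ρ_w) = t (ρ_sed − ρ_w).
s = 1.19 km × (2160 − 1030) / (3380 − 1030) = 0.572 km.

0.572 km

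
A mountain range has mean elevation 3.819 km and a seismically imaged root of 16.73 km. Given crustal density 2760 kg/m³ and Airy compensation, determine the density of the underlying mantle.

3390 kg/m³

Airy balance: ρ_c h = (ρ_m − ρ_c) r → ρ_m = ρ_c (1 + h/r).
ρ_m = 2760 × (1 + 3.819 km/16.73 km) = 3390 kg/m³.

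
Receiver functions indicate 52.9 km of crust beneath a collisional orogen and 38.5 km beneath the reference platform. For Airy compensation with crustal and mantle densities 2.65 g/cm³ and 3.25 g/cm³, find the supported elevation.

Excess crust Δ = 52.9 km − 38.5 km = 14.4 km, split between elevation h and root r with h + r = Δ.
Airy balance ρ_c h = (ρ_m − ρ_c) r gives r = h ρ_c/(ρ_m − ρ_c), so h (1 + ρ_c/(ρ_m − ρ_c)) = Δ, i.e. h = Δ (ρ_m − ρ_c)/ρ_m.
h = 14.4 km × 0.6/3.25 = 2.66 km.

2.66 km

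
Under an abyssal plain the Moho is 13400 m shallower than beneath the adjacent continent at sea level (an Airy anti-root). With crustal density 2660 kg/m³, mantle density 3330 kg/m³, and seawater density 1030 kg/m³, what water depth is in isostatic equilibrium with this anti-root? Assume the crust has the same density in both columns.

5510 m

Replacing a thickness d of crust by seawater at the top must be balanced by replacing crust with mantle at the base: d (ρ_c − ρ_w) = a (ρ_m − ρ_c).
d = a (ρ_m − ρ_c)/(ρ_c − ρ_w) = 13400 m × 670/1630 = 5510 m.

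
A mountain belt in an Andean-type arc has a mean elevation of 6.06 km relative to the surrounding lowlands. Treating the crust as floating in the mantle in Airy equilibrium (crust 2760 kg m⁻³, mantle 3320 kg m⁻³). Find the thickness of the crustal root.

29.9 km

In Airy isostatic equilibrium: the weight of the topography is balanced by the buoyancy of the root, ρ_c h = (ρ_m − ρ_c) r.
r = h · ρ_c / (ρ_m − ρ_c) = 6.06 km × 2760 / (3320 − 2760) = 29.9 km.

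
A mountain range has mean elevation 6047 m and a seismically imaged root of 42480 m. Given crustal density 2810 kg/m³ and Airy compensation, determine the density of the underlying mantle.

3210 kg/m³

Airy balance: ρ_c h = (ρ_m − ρ_c) r → ρ_m = ρ_c (1 + h/r).
ρ_m = 2810 × (1 + 6047 m/42480 m) = 3210 kg/m³.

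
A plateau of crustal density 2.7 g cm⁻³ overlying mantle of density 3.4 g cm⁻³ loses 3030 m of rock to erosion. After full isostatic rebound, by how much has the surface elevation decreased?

624 m

Rebound u = e ρ_c/ρ_m = 3030 m × 2.7/3.4 = 2406 m.
Net surface drop = e − u = 3030 m − 2406 m = e (ρ_m − ρ_c)/ρ_m = 624 m.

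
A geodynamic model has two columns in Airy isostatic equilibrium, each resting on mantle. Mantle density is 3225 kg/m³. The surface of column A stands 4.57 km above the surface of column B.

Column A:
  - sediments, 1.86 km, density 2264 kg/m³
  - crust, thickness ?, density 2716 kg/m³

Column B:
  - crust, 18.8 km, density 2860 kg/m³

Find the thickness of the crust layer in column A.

Take the compensation level at the base of the deeper column (depth z_c below the surface of column A) and equate Σ ρ_i t_i down to z_c; mantle fills any gap and the z_c terms cancel.
Column A: 1.86×2264 + x×2716 + (z_c − 1.86 − x)×3225
Column B: 4.57×0 + 18.8×2860 + (z_c − 4.57 − 18.8)×3225
The z_c×3225 term appears on both sides and cancels. Collect the known terms of each column as K = Σ(ρt)_known − 3225 × (depth of known layers): K_A = 4211.04 − 3225×1.86 = −1787.46; K_B = 53768 − 3225×(4.57 + 18.8) = −21600.25.
Balance: K_A − x×(3225 − 2716) = K_B, so x = (K_A − K_B)/(3225 − 2716) = 19812.8/509 = 38.9 km.

38.9 km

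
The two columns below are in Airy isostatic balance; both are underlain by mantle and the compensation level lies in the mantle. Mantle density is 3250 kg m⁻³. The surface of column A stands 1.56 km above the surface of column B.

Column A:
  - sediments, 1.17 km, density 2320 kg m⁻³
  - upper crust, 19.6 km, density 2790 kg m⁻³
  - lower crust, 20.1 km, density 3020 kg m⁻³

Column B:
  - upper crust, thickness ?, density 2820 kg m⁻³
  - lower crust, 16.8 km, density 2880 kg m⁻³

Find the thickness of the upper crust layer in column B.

8 km

Take the compensation level at the base of the deeper column (depth z_c below the surface of column A) and equate Σ ρ_i t_i down to z_c; mantle fills any gap and the z_c terms cancel.
Column A: 1.17×2320 + 19.6×2790 + 20.1×3020 + (z_c − 40.87)×3250
Column B: 1.56×0 + x×2820 + 16.8×2880 + (z_c − 1.56 − 16.8 − x)×3250
The z_c×3250 term appears on both sides and cancels. Collect the known terms of each column as K = Σ(ρt)_known − 3250 × (depth of known layers): K_A = 118100.4 − 3250×40.87 = −14727.1; K_B = 48384 − 3250×(1.56 + 16.8) = −11286.
Balance: K_A = K_B − x×(3250 − 2820), so x = (K_B − K_A)/(3250 − 2820) = 3441.1/430 = 8 km.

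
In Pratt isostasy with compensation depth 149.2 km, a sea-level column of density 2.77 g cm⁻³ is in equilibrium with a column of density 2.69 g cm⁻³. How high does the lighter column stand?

ρ_ref D = ρ (D + h) → h = D (ρ_ref − ρ)/ρ.
h = 149.2 km × (2.77 − 2.69)/2.69 = 4.44 km.

4.44 km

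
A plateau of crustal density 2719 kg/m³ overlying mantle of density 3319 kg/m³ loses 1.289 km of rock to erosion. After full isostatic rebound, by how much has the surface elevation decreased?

0.233 km

Rebound u = e ρ_c/ρ_m = 1.289 km × 2719/3319 = 1.056 km.
Net surface drop = e − u = 1.289 km − 1.056 km = e (ρ_m − ρ_c)/ρ_m = 0.233 km.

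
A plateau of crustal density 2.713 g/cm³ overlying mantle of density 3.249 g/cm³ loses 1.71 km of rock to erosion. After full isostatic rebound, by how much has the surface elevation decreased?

0.282 km

Rebound u = e ρ_c/ρ_m = 1.71 km × 2.713/3.249 = 1.428 km.
Net surface drop = e − u = 1.71 km − 1.428 km = e (ρ_m − ρ_c)/ρ_m = 0.282 km.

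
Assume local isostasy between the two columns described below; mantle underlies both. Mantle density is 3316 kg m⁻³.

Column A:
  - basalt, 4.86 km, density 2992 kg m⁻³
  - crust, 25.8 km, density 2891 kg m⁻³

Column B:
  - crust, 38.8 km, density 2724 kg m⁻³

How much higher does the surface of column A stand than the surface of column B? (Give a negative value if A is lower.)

For any compensation level in the mantle, the mantle terms cancel and isostasy reduces to e = (Σt_A − Σt_B) − (Σ(ρt)_A − Σ(ρt)_B) / ρ_m.
Σt_A = 30.66 km; Σt_B = 38.8 km; Σ(ρt)_A = 89128.92; Σ(ρt)_B = 105691.2 (in km·kg m⁻³).
e = (30.66 − 38.8) − (89128.92 − 105691.2) / 3316 = −3.15 km.

−3.15 km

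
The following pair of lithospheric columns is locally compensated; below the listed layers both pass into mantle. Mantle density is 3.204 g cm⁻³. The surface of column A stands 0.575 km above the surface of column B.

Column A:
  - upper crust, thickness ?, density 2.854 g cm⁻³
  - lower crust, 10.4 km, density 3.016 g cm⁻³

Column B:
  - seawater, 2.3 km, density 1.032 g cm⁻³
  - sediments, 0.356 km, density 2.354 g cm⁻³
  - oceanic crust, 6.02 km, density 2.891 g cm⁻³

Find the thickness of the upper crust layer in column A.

20.2 km

Take the compensation level at the base of the deeper column (depth z_c below the surface of column A) and equate Σ ρ_i t_i down to z_c; mantle fills any gap and the z_c terms cancel.
Column A: x×2.854 + 10.4×3.016 + (z_c − 10.4 − x)×3.204
Column B: 0.575×0 + 2.3×1.032 + 0.356×2.354 + 6.02×2.891 + (z_c − 0.575 − 8.676)×3.204
The z_c×3.204 term appears on both sides and cancels. Collect the known terms of each column as K = Σ(ρt)_known − 3.204 × (depth of known layers): K_A = 31.3664 − 3.204×10.4 = −1.9552; K_B = 20.615444 − 3.204×(0.575 + 8.676) = −9.02476.
Balance: K_A − x×(3.204 − 2.854) = K_B, so x = (K_A − K_B)/(3.204 − 2.854) = 7.06956/0.35 = 20.2 km.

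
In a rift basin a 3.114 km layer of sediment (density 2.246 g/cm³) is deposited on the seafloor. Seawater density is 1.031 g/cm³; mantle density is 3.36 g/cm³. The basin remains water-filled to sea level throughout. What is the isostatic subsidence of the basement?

Submarine loading: the sediment displaces seawater, and the subsidence is in turn flooded, so s (ρ_m − ρ_w) = t (ρ_sed − ρ_w).
s = 3.114 km × (2.246 − 1.031) / (3.36 − 1.031) = 1.62 km.

1.62 km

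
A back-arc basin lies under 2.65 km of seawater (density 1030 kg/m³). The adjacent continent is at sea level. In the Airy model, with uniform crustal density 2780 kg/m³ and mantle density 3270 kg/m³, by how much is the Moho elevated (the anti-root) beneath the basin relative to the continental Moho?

Balancing pressure at the compensation depth: replacing crust with seawater at the top is compensated by replacing crust with mantle at the base: d (ρ_c − ρ_w) = a (ρ_m − ρ_c).
a = d (ρ_c − ρ_w)/(ρ_m − ρ_c) = 2.65 km × 1750/490 = 9.46 km.

9.46 km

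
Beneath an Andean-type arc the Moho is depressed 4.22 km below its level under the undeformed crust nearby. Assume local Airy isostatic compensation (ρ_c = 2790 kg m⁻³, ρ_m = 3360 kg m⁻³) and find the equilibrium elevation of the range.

Balancing pressure at the compensation depth: ρ_c h = (ρ_m − ρ_c) r.
h = r (ρ_m − ρ_c) / ρ_c = 4.22 km × (3360 − 2790) / 2790 = 0.862 km.

0.862 km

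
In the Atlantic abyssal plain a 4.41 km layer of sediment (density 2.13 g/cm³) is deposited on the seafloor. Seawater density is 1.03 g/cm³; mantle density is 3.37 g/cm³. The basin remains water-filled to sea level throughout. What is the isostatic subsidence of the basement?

Submarine loading: the sediment displaces seawater, and the subsidence is in turn flooded, so s (ρ_m − ρ_w) = t (ρ_sed − ρ_w).
s = 4.41 km × (2.13 − 1.03) / (3.37 − 1.03) = 2.07 km.

2.07 km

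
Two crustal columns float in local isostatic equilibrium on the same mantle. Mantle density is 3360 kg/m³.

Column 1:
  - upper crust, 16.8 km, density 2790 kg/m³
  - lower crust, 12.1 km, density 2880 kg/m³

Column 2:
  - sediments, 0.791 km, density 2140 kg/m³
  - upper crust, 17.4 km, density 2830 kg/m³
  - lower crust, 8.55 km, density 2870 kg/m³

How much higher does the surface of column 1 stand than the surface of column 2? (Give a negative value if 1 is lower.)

0.3 km

For any compensation level in the mantle, the mantle terms cancel and isostasy reduces to e = (Σt_1 − Σt_2) − (Σ(ρt)_1 − Σ(ρt)_2) / ρ_m.
Σt_1 = 28.9 km; Σt_2 = 26.741 km; Σ(ρt)_1 = 81720; Σ(ρt)_2 = 75473.24 (in km·kg/m³).
e = (28.9 − 26.741) − (81720 − 75473.24) / 3360 = 0.3 km.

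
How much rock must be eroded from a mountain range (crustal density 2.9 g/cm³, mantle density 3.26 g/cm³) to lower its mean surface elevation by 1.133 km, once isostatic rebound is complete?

Net drop Δ = e − u = e − e ρ_c/ρ_m = e (ρ_m − ρ_c)/ρ_m.
e = Δ ρ_m/(ρ_m − ρ_c) = 1.133 km × 3.26/0.36 = 10.3 km.

10.3 km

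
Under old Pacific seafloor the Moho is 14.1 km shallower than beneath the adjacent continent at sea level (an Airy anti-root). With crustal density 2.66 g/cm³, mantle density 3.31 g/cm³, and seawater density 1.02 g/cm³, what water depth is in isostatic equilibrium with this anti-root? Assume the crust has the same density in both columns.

5.59 km

Replacing a thickness d of crust by seawater at the top must be balanced by replacing crust with mantle at the base: d (ρ_c − ρ_w) = a (ρ_m − ρ_c).
d = a (ρ_m − ρ_c)/(ρ_c − ρ_w) = 14.1 km × 0.65/1.64 = 5.59 km.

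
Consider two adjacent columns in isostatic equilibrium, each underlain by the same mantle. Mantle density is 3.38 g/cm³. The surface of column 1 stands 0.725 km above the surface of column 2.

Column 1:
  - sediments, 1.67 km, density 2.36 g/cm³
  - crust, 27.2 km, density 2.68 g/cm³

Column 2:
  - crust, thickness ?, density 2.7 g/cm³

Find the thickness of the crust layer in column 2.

Take the compensation level at the base of the deeper column (depth z_c below the surface of column 1) and equate Σ ρ_i t_i down to z_c; mantle fills any gap and the z_c terms cancel.
Column 1: 1.67×2.36 + 27.2×2.68 + (z_c − 28.87)×3.38
Column 2: 0.725×0 + x×2.7 + (z_c − 0.725 − 0 − x)×3.38
The z_c×3.38 term appears on both sides and cancels. Collect the known terms of each column as K = Σ(ρt)_known − 3.38 × (depth of known layers): K_1 = 76.8372 − 3.38×28.87 = −20.7434; K_2 = 0 − 3.38×(0.725 + 0) = −2.4505.
Balance: K_1 = K_2 − x×(3.38 − 2.7), so x = (K_2 − K_1)/(3.38 − 2.7) = 18.2929/0.68 = 26.9 km.

26.9 km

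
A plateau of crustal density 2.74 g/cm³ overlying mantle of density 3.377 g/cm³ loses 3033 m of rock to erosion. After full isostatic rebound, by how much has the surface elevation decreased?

Rebound u = e ρ_c/ρ_m = 3033 m × 2.74/3.377 = 2461 m.
Net surface drop = e − u = 3033 m − 2461 m = e (ρ_m − ρ_c)/ρ_m = 572 m.

572 m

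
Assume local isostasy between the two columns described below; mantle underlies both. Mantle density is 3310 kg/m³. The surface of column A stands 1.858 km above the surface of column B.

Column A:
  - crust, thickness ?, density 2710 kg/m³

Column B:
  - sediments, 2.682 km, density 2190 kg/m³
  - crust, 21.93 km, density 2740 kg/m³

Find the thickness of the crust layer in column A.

Take the compensation level at the base of the deeper column (depth z_c below the surface of column A) and equate Σ ρ_i t_i down to z_c; mantle fills any gap and the z_c terms cancel.
Column A: x×2710 + (z_c − 0 − x)×3310
Column B: 1.858×0 + 2.682×2190 + 21.93×2740 + (z_c − 1.858 − 24.612)×3310
The z_c×3310 term appears on both sides and cancels. Collect the known terms of each column as K = Σ(ρt)_known − 3310 × (depth of known layers): K_A = 0 − 3310×0 = 0; K_B = 65961.78 − 3310×(1.858 + 24.612) = −21653.92.
Balance: K_A − x×(3310 − 2710) = K_B, so x = (K_A − K_B)/(3310 − 2710) = 21653.9/600 = 36.1 km.

36.1 km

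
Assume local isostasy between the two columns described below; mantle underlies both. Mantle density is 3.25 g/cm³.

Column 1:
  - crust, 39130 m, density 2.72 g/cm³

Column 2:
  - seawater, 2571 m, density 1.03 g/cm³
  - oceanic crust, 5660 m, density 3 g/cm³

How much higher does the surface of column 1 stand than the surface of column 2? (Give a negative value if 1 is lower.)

For any compensation level in the mantle, the mantle terms cancel and isostasy reduces to e = (Σt_1 − Σt_2) − (Σ(ρt)_1 − Σ(ρt)_2) / ρ_m.
Σt_1 = 39130 m; Σt_2 = 8231 m; Σ(ρt)_1 = 106433.6; Σ(ρt)_2 = 19628.13 (in m·g/cm³).
e = (39130 − 8231) − (106433.6 − 19628.13) / 3.25 = 4190 m.

4190 m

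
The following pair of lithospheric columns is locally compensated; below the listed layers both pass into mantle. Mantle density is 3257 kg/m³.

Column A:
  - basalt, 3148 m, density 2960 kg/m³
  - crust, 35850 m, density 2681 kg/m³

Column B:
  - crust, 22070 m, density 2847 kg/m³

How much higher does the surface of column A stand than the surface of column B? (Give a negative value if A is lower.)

3850 m

For any compensation level in the mantle, the mantle terms cancel and isostasy reduces to e = (Σt_A − Σt_B) − (Σ(ρt)_A − Σ(ρt)_B) / ρ_m.
Σt_A = 38998 m; Σt_B = 22070 m; Σ(ρt)_A = 105431930; Σ(ρt)_B = 62833290 (in m·kg/m³).
e = (38998 − 22070) − (105431930 − 62833290) / 3257 = 3850 m.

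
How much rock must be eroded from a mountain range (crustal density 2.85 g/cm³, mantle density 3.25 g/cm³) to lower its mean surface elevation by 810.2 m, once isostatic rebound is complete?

Net drop Δ = e − u = e − e ρ_c/ρ_m = e (ρ_m − ρ_c)/ρ_m.
e = Δ ρ_m/(ρ_m − ρ_c) = 810.2 m × 3.25/0.4 = 6580 m.

6580 m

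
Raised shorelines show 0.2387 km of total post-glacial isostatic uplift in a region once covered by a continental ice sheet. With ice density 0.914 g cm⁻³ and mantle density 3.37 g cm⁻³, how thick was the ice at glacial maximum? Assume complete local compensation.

u = t ρ_ice/ρ_m → t = u ρ_m/ρ_ice = 0.2387 km × 3.37/0.914 = 0.88 km.

0.88 km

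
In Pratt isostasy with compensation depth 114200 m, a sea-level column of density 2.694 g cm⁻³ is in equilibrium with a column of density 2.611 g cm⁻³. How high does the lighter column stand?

ρ_ref D = ρ (D + h) → h = D (ρ_ref − ρ)/ρ.
h = 114200 m × (2.694 − 2.611)/2.611 = 3630 m.

3630 m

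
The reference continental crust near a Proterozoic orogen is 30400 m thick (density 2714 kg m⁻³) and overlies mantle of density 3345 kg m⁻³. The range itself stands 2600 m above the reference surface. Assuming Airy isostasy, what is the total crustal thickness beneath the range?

Root depth r = h ρ_c / (ρ_m − ρ_c) = 2600 m × 2714 / 631 = 11180 m.
Total thickness = T + h + r = 30400 m + 2600 m + 11180 m = 44200 m.

44200 m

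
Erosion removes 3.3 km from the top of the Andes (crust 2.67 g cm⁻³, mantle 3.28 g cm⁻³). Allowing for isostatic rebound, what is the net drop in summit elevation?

0.614 km

Rebound u = e ρ_c/ρ_m = 3.3 km × 2.67/3.28 = 2.686 km.
Net surface drop = e − u = 3.3 km − 2.686 km = e (ρ_m − ρ_c)/ρ_m = 0.614 km.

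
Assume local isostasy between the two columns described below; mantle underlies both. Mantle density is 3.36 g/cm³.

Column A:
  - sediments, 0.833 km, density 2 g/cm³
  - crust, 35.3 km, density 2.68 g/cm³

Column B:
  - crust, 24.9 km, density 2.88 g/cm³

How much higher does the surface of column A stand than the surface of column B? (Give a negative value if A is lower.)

3.92 km

For any compensation level in the mantle, the mantle terms cancel and isostasy reduces to e = (Σt_A − Σt_B) − (Σ(ρt)_A − Σ(ρt)_B) / ρ_m.
Σt_A = 36.133 km; Σt_B = 24.9 km; Σ(ρt)_A = 96.27; Σ(ρt)_B = 71.712 (in km·g/cm³).
e = (36.133 − 24.9) − (96.27 − 71.712) / 3.36 = 3.92 km.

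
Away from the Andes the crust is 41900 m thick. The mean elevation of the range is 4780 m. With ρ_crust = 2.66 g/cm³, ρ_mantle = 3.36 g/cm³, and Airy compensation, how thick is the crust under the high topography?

64800 m

Root depth r = h ρ_c / (ρ_m − ρ_c) = 4780 m × 2.66 / 0.7 = 18160 m.
Total thickness = T + h + r = 41900 m + 4780 m + 18160 m = 64800 m.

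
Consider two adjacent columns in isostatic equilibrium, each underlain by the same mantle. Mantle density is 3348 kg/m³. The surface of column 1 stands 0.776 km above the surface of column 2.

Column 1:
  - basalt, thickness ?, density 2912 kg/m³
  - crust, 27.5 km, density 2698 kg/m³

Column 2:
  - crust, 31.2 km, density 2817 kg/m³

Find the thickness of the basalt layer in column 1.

Take the compensation level at the base of the deeper column (depth z_c below the surface of column 1) and equate Σ ρ_i t_i down to z_c; mantle fills any gap and the z_c terms cancel.
Column 1: x×2912 + 27.5×2698 + (z_c − 27.5 − x)×3348
Column 2: 0.776×0 + 31.2×2817 + (z_c − 0.776 − 31.2)×3348
The z_c×3348 term appears on both sides and cancels. Collect the known terms of each column as K = Σ(ρt)_known − 3348 × (depth of known layers): K_1 = 74195 − 3348×27.5 = −17875; K_2 = 87890.4 − 3348×(0.776 + 31.2) = −19165.248.
Balance: K_1 − x×(3348 − 2912) = K_2, so x = (K_1 − K_2)/(3348 − 2912) = 1290.25/436 = 2.96 km.

2.96 km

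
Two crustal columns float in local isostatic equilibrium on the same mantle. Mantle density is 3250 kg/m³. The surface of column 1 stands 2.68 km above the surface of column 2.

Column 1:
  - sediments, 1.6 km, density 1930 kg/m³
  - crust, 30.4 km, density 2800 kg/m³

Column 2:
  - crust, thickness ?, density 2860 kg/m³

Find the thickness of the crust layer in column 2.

Take the compensation level at the base of the deeper column (depth z_c below the surface of column 1) and equate Σ ρ_i t_i down to z_c; mantle fills any gap and the z_c terms cancel.
Column 1: 1.6×1930 + 30.4×2800 + (z_c − 32)×3250
Column 2: 2.68×0 + x×2860 + (z_c − 2.68 − 0 − x)×3250
The z_c×3250 term appears on both sides and cancels. Collect the known terms of each column as K = Σ(ρt)_known − 3250 × (depth of known layers): K_1 = 88208 − 3250×32 = −15792; K_2 = 0 − 3250×(2.68 + 0) = −8710.
Balance: K_1 = K_2 − x×(3250 − 2860), so x = (K_2 − K_1)/(3250 − 2860) = 7082/390 = 18.2 km.

18.2 km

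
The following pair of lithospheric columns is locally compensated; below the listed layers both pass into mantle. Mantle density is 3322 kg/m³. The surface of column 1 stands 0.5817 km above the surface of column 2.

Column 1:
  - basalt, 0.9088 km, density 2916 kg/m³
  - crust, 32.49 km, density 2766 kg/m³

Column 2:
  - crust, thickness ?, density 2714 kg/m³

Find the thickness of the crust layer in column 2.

Take the compensation level at the base of the deeper column (depth z_c below the surface of column 1) and equate Σ ρ_i t_i down to z_c; mantle fills any gap and the z_c terms cancel.
Column 1: 0.9088×2916 + 32.49×2766 + (z_c − 33.3988)×3322
Column 2: 0.5817×0 + x×2714 + (z_c − 0.5817 − 0 − x)×3322
The z_c×3322 term appears on both sides and cancels. Collect the known terms of each column as K = Σ(ρt)_known − 3322 × (depth of known layers): K_1 = 92517.4008 − 3322×33.3988 = −18433.4128; K_2 = 0 − 3322×(0.5817 + 0) = −1932.4074.
Balance: K_1 = K_2 − x×(3322 − 2714), so x = (K_2 − K_1)/(3322 − 2714) = 16501/608 = 27.1 km.

27.1 km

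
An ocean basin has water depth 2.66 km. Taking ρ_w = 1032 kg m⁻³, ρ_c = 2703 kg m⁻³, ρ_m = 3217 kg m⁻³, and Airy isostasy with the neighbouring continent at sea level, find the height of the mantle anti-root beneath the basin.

8.65 km

In Airy isostatic equilibrium: replacing crust with seawater at the top is compensated by replacing crust with mantle at the base: d (ρ_c − ρ_w) = a (ρ_m − ρ_c).
a = d (ρ_c − ρ_w)/(ρ_m − ρ_c) = 2.66 km × 1671/514 = 8.65 km.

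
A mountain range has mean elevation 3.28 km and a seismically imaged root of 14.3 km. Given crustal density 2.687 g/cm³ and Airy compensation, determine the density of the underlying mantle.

3.3 g/cm³

Airy balance: ρ_c h = (ρ_m − ρ_c) r → ρ_m = ρ_c (1 + h/r).
ρ_m = 2.687 × (1 + 3.28 km/14.3 km) = 3.3 g/cm³.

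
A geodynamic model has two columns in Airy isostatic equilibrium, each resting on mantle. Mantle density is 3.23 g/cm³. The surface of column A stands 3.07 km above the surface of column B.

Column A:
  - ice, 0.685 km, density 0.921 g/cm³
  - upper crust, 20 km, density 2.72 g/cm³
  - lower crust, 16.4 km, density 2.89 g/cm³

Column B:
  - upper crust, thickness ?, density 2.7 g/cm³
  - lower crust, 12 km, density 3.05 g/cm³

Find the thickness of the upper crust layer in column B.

Take the compensation level at the base of the deeper column (depth z_c below the surface of column A) and equate Σ ρ_i t_i down to z_c; mantle fills any gap and the z_c terms cancel.
Column A: 0.685×0.921 + 20×2.72 + 16.4×2.89 + (z_c − 37.085)×3.23
Column B: 3.07×0 + x×2.7 + 12×3.05 + (z_c − 3.07 − 12 − x)×3.23
The z_c×3.23 term appears on both sides and cancels. Collect the known terms of each column as K = Σ(ρt)_known − 3.23 × (depth of known layers): K_A = 102.426885 − 3.23×37.085 = −17.357665; K_B = 36.6 − 3.23×(3.07 + 12) = −12.0761.
Balance: K_A = K_B − x×(3.23 − 2.7), so x = (K_B − K_A)/(3.23 − 2.7) = 5.28156/0.53 = 9.97 km.

9.97 km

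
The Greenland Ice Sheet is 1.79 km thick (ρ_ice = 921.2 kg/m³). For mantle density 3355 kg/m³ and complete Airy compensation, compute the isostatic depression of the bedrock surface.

0.491 km

By Archimedes' principle applied to the lithosphere: the ice load ρ_ice t is balanced by mantle displaced below, ρ_m s.
s = t ρ_ice / ρ_m = 1.79 km × 921.2/3355 = 0.491 km.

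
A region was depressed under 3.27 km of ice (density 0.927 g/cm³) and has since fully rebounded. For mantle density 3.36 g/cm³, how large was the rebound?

0.902 km

Removing the load lets mantle flow back in; uplift u satisfies ρ_ice t = ρ_m u.
u = t ρ_ice/ρ_m = 3.27 km × 0.927/3.36 = 0.902 km.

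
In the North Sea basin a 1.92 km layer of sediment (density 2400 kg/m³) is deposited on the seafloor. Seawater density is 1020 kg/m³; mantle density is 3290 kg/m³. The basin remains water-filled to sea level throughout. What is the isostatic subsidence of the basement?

Submarine loading: the sediment displaces seawater, and the subsidence is in turn flooded, so s (ρ_m − ρ_w) = t (ρ_sed − ρ_w).
s = 1.92 km × (2400 − 1020) / (3290 − 1020) = 1.17 km.

1.17 km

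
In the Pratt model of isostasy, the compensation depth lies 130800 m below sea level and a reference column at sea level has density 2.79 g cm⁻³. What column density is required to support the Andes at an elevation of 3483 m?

2.72 g cm⁻³

Pratt balance: ρ_ref D = ρ (D + h).
ρ = ρ_ref D/(D + h) = 2.79 × 130800 m/(130800 m + 3483 m) = 2.72 g cm⁻³.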